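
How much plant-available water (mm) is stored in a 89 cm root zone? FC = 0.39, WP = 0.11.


Step 1: Available water = (FC - WP) * depth * 10
Step 2: AW = (0.39 - 0.11) * 89 * 10
Step 3: AW = 0.28 * 89 * 10
Step 4: AW = 249.2 mm

249.2


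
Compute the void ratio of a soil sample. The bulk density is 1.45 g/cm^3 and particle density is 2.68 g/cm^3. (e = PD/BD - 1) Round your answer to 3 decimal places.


Step 1: e = PD / BD - 1
Step 2: e = 2.68 / 1.45 - 1
Step 3: e = 1.84828 - 1
Step 4: e = 0.848

0.848


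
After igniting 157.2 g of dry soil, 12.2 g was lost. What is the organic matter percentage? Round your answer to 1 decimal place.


Step 1: OM% = 100 * LOI / sample mass
Step 2: OM = 100 * 12.2 / 157.2
Step 3: OM = 7.8%

7.8


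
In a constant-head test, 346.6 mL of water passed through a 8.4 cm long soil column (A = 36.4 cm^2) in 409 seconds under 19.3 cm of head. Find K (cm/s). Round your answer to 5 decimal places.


Step 1: K = Q * L / (A * t * h)
Step 2: Numerator = 346.6 * 8.4 = 2911.44
Step 3: Denominator = 36.4 * 409 * 19.3 = 287330.68
Step 4: K = 2911.44 / 287330.68 = 0.01013 cm/s

0.01013


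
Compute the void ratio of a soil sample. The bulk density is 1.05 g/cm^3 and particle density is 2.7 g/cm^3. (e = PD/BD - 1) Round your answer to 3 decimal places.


Step 1: e = PD / BD - 1
Step 2: e = 2.7 / 1.05 - 1
Step 3: e = 2.57143 - 1
Step 4: e = 1.571

1.571


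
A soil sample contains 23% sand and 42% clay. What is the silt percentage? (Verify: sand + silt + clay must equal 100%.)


Step 1: sand + silt + clay = 100%
Step 2: silt = 100 - sand - clay
Step 3: silt = 100 - 23 - 42
Step 4: silt = 35%

35


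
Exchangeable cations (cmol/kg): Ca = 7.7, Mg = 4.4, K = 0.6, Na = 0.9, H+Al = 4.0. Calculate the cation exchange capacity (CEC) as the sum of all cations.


Step 1: CEC = Ca + Mg + K + Na + (H+Al)
Step 2: CEC = 7.7 + 4.4 + 0.6 + 0.9 + 4.0
Step 3: CEC = 17.6 cmol/kg

17.6


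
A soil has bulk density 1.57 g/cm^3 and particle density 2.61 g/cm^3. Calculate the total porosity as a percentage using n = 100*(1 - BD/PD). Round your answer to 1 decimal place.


Step 1: Formula: n = 100 * (1 - BD / PD)
Step 2: n = 100 * (1 - 1.57 / 2.61)
Step 3: n = 100 * (1 - 0.60153)
Step 4: n = 39.8%

39.8


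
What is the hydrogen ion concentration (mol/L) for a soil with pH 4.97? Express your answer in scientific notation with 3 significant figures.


Step 1: [H+] = 10^(-pH)
Step 2: [H+] = 10^(-4.97)
Step 3: [H+] = 1.07e-05 mol/L

1.07e-05


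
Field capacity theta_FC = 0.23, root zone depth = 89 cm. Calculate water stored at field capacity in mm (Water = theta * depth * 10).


Step 1: Water (mm) = theta_FC * depth (cm) * 10
Step 2: Water = 0.23 * 89 * 10
Step 3: Water = 204.7 mm

204.7


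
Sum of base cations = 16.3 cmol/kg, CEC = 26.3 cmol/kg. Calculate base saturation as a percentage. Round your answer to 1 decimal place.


Step 1: BS = 100 * (sum of bases) / CEC
Step 2: BS = 100 * 16.3 / 26.3
Step 3: BS = 62.0%

62.0


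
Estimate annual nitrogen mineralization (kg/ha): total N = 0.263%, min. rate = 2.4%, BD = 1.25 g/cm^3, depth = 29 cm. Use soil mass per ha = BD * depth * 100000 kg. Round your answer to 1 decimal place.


Step 1: Soil mass per ha = BD * depth * 100000 = 1.25 * 29 * 100000 = 3625000 kg
Step 2: Total N pool = soil mass * N%/100 = 3625000 * 0.263/100 = 9533.75 kg/ha
Step 3: N mineralized = N pool * rate%/100 = 9533.75 * 2.4/100 = 228.8 kg/ha/yr

228.8


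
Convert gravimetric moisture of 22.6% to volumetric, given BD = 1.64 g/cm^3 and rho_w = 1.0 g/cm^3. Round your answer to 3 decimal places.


Step 1: theta = (w / 100) * BD / rho_w
Step 2: theta = (22.6 / 100) * 1.64 / 1.0
Step 3: theta = 0.226 * 1.64
Step 4: theta = 0.371

0.371


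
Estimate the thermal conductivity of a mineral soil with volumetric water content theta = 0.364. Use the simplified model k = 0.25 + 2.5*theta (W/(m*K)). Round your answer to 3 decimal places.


Step 1: k = 0.25 + 2.5 * theta
Step 2: k = 0.25 + 2.5 * 0.364
Step 3: k = 0.25 + 0.91
Step 4: k = 1.16 W/(m*K)

1.16


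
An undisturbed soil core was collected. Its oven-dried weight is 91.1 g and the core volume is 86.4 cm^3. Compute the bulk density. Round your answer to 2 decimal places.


Step 1: Identify the formula: BD = dry mass / volume
Step 2: Substitute values: BD = 91.1 / 86.4
Step 3: BD = 1.05 g/cm^3

1.05


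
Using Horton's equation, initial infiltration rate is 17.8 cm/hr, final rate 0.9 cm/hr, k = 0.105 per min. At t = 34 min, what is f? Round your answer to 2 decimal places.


Step 1: f = fc + (f0 - fc) * exp(-k * t)
Step 2: exp(-0.105 * 34) = 0.028156
Step 3: f = 0.9 + (17.8 - 0.9) * 0.028156
Step 4: f = 0.9 + 16.9 * 0.028156
Step 5: f = 1.38 cm/hr

1.38


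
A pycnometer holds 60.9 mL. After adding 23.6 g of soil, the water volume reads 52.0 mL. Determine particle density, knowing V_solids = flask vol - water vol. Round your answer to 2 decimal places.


Step 1: Volume of solids = flask volume - water volume with soil
Step 2: V_solids = 60.9 - 52.0 = 8.9 mL
Step 3: Particle density = mass / V_solids = 23.6 / 8.9 = 2.65 g/cm^3

2.65


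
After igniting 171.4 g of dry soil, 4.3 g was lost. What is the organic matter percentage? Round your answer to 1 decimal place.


Step 1: OM% = 100 * LOI / sample mass
Step 2: OM = 100 * 4.3 / 171.4
Step 3: OM = 2.5%

2.5


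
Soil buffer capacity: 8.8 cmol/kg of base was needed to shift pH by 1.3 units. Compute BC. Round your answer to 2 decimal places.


Step 1: BC = change in base / change in pH
Step 2: BC = 8.8 / 1.3
Step 3: BC = 6.77 cmol/(kg*pH unit)

6.77


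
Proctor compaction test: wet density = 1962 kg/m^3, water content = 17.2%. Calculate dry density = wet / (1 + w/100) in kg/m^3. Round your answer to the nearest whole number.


Step 1: Dry density = wet density / (1 + w/100)
Step 2: Dry density = 1962 / (1 + 17.2/100)
Step 3: Dry density = 1962 / 1.172
Step 4: Dry density = 1674 kg/m^3

1674


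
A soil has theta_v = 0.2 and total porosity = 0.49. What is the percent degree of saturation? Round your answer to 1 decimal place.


Step 1: S = 100 * theta_v / n
Step 2: S = 100 * 0.2 / 0.49
Step 3: S = 40.8%

40.8


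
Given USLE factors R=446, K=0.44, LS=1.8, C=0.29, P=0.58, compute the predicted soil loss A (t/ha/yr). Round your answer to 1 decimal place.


Step 1: A = R * K * LS * C * P
Step 2: R * K = 446 * 0.44 = 196.24
Step 3: (R*K) * LS = 196.24 * 1.8 = 353.232
Step 4: * C * P = 353.232 * 0.29 * 0.58 = 59.4
Step 5: A = 59.4 t/(ha*yr)

59.4


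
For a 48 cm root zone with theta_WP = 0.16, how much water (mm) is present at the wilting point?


Step 1: Water (mm) = theta_WP * depth * 10
Step 2: Water = 0.16 * 48 * 10
Step 3: Water = 76.8 mm

76.8


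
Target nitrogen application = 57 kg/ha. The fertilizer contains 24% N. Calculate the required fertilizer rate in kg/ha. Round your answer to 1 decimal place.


Step 1: Fertilizer rate = target N / (N content / 100)
Step 2: Rate = 57 / (24 / 100)
Step 3: Rate = 57 / 0.24
Step 4: Rate = 237.5 kg/ha

237.5


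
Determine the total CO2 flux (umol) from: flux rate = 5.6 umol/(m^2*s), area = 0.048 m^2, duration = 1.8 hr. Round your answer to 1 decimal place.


Step 1: Convert time to seconds: 1.8 hr * 3600 = 6480.0 s
Step 2: Total = flux * area * time_s
Step 3: Total = 5.6 * 0.048 * 6480.0
Step 4: Total = 1741.8 umol

1741.8


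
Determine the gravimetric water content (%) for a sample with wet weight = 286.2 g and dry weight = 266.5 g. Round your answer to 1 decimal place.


Step 1: Water mass = wet - dry = 286.2 - 266.5 = 19.7 g
Step 2: w = 100 * water mass / dry mass
Step 3: w = 100 * 19.7 / 266.5 = 7.4%

7.4


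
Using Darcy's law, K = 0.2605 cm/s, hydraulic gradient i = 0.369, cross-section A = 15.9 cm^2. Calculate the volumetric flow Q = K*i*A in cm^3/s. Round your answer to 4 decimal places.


Step 1: Apply Darcy's law: Q = K * i * A
Step 2: Q = 0.2605 * 0.369 * 15.9
Step 3: Q = 1.5284 cm^3/s

1.5284


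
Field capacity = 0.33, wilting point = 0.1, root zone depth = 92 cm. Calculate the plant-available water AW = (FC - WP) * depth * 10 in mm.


Step 1: Available water = (FC - WP) * depth * 10
Step 2: AW = (0.33 - 0.1) * 92 * 10
Step 3: AW = 0.23 * 92 * 10
Step 4: AW = 211.6 mm

211.6


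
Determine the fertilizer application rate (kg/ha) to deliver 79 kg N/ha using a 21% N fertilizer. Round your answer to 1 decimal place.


Step 1: Fertilizer rate = target N / (N content / 100)
Step 2: Rate = 79 / (21 / 100)
Step 3: Rate = 79 / 0.21
Step 4: Rate = 376.2 kg/ha

376.2


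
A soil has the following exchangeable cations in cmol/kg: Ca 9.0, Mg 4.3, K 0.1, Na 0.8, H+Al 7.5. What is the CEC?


Step 1: CEC = Ca + Mg + K + Na + (H+Al)
Step 2: CEC = 9.0 + 4.3 + 0.1 + 0.8 + 7.5
Step 3: CEC = 21.7 cmol/kg

21.7


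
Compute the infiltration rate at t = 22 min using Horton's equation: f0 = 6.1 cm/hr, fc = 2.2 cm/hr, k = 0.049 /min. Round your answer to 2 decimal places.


Step 1: f = fc + (f0 - fc) * exp(-k * t)
Step 2: exp(-0.049 * 22) = 0.340275
Step 3: f = 2.2 + (6.1 - 2.2) * 0.340275
Step 4: f = 2.2 + 3.9 * 0.340275
Step 5: f = 3.53 cm/hr

3.53


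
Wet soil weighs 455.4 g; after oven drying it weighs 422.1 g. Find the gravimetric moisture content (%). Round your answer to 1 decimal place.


Step 1: Water mass = wet - dry = 455.4 - 422.1 = 33.3 g
Step 2: w = 100 * water mass / dry mass
Step 3: w = 100 * 33.3 / 422.1 = 7.9%

7.9


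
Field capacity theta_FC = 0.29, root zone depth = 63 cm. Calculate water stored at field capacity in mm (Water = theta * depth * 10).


Step 1: Water (mm) = theta_FC * depth (cm) * 10
Step 2: Water = 0.29 * 63 * 10
Step 3: Water = 182.7 mm

182.7


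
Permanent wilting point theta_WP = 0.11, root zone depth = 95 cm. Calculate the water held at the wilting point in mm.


Step 1: Water (mm) = theta_WP * depth * 10
Step 2: Water = 0.11 * 95 * 10
Step 3: Water = 104.5 mm

104.5


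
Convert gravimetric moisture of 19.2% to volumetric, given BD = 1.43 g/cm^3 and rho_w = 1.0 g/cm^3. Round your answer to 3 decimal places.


Step 1: theta = (w / 100) * BD / rho_w
Step 2: theta = (19.2 / 100) * 1.43 / 1.0
Step 3: theta = 0.192 * 1.43
Step 4: theta = 0.275

0.275


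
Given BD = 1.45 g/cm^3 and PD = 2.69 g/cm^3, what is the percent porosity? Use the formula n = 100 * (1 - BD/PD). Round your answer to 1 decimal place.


Step 1: Formula: n = 100 * (1 - BD / PD)
Step 2: n = 100 * (1 - 1.45 / 2.69)
Step 3: n = 100 * (1 - 0.53903)
Step 4: n = 46.1%

46.1


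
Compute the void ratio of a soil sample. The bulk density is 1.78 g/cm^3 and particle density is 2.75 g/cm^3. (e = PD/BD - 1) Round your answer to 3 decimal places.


Step 1: e = PD / BD - 1
Step 2: e = 2.75 / 1.78 - 1
Step 3: e = 1.54494 - 1
Step 4: e = 0.545

0.545


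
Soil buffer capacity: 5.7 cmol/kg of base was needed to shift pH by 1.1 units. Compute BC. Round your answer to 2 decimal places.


Step 1: BC = change in base / change in pH
Step 2: BC = 5.7 / 1.1
Step 3: BC = 5.18 cmol/(kg*pH unit)

5.18


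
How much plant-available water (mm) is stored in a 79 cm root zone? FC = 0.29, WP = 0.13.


Step 1: Available water = (FC - WP) * depth * 10
Step 2: AW = (0.29 - 0.13) * 79 * 10
Step 3: AW = 0.16 * 79 * 10
Step 4: AW = 126.4 mm

126.4


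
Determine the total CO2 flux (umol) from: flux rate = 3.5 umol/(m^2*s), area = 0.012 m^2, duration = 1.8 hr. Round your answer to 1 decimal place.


Step 1: Convert time to seconds: 1.8 hr * 3600 = 6480.0 s
Step 2: Total = flux * area * time_s
Step 3: Total = 3.5 * 0.012 * 6480.0
Step 4: Total = 272.2 umol

272.2


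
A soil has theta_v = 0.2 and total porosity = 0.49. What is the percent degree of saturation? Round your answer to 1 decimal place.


Step 1: S = 100 * theta_v / n
Step 2: S = 100 * 0.2 / 0.49
Step 3: S = 40.8%

40.8


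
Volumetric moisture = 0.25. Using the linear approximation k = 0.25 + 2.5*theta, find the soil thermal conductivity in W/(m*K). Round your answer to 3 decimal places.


Step 1: k = 0.25 + 2.5 * theta
Step 2: k = 0.25 + 2.5 * 0.25
Step 3: k = 0.25 + 0.625
Step 4: k = 0.875 W/(m*K)

0.875


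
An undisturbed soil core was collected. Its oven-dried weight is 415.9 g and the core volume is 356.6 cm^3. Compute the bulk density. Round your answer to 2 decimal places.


Step 1: Identify the formula: BD = dry mass / volume
Step 2: Substitute values: BD = 415.9 / 356.6
Step 3: BD = 1.17 g/cm^3

1.17


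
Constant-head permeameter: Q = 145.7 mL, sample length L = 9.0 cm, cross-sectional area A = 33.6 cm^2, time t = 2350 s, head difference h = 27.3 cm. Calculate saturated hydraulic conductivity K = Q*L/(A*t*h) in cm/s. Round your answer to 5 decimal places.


Step 1: K = Q * L / (A * t * h)
Step 2: Numerator = 145.7 * 9.0 = 1311.3
Step 3: Denominator = 33.6 * 2350 * 27.3 = 2155608.0
Step 4: K = 1311.3 / 2155608.0 = 0.00061 cm/s

0.00061


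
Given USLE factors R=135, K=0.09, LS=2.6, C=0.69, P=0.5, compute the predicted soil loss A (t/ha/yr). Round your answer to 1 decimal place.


Step 1: A = R * K * LS * C * P
Step 2: R * K = 135 * 0.09 = 12.15
Step 3: (R*K) * LS = 12.15 * 2.6 = 31.59
Step 4: * C * P = 31.59 * 0.69 * 0.5 = 10.9
Step 5: A = 10.9 t/(ha*yr)

10.9


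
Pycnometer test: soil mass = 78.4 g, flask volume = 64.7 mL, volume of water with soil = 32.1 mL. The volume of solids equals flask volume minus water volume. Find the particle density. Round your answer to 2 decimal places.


Step 1: Volume of solids = flask volume - water volume with soil
Step 2: V_solids = 64.7 - 32.1 = 32.6 mL
Step 3: Particle density = mass / V_solids = 78.4 / 32.6 = 2.4 g/cm^3

2.4


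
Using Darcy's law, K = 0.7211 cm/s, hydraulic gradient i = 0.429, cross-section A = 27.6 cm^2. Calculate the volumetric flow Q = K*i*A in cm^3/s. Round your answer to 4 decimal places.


Step 1: Apply Darcy's law: Q = K * i * A
Step 2: Q = 0.7211 * 0.429 * 27.6
Step 3: Q = 8.5381 cm^3/s

8.5381


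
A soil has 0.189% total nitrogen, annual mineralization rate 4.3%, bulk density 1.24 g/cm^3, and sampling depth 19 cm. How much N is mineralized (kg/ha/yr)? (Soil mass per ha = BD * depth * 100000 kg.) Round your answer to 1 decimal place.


Step 1: Soil mass per ha = BD * depth * 100000 = 1.24 * 19 * 100000 = 2356000 kg
Step 2: Total N pool = soil mass * N%/100 = 2356000 * 0.189/100 = 4452.84 kg/ha
Step 3: N mineralized = N pool * rate%/100 = 4452.84 * 4.3/100 = 191.5 kg/ha/yr

191.5


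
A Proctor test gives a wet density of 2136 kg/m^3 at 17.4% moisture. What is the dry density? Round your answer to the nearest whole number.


Step 1: Dry density = wet density / (1 + w/100)
Step 2: Dry density = 2136 / (1 + 17.4/100)
Step 3: Dry density = 2136 / 1.174
Step 4: Dry density = 1819 kg/m^3

1819


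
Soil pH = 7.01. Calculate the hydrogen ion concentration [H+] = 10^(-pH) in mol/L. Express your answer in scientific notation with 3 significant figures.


Step 1: [H+] = 10^(-pH)
Step 2: [H+] = 10^(-7.01)
Step 3: [H+] = 9.77e-08 mol/L

9.77e-08


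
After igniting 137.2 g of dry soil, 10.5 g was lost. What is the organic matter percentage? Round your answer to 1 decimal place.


Step 1: OM% = 100 * LOI / sample mass
Step 2: OM = 100 * 10.5 / 137.2
Step 3: OM = 7.7%

7.7


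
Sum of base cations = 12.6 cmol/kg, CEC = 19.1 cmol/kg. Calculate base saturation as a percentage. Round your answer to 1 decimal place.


Step 1: BS = 100 * (sum of bases) / CEC
Step 2: BS = 100 * 12.6 / 19.1
Step 3: BS = 66.0%

66.0


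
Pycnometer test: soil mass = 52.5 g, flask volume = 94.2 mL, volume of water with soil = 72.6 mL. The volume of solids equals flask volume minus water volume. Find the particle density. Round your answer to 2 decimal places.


Step 1: Volume of solids = flask volume - water volume with soil
Step 2: V_solids = 94.2 - 72.6 = 21.6 mL
Step 3: Particle density = mass / V_solids = 52.5 / 21.6 = 2.43 g/cm^3

2.43


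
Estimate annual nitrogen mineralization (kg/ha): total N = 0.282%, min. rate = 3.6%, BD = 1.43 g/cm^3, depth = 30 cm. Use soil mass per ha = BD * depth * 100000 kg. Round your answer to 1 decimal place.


Step 1: Soil mass per ha = BD * depth * 100000 = 1.43 * 30 * 100000 = 4290000 kg
Step 2: Total N pool = soil mass * N%/100 = 4290000 * 0.282/100 = 12097.8 kg/ha
Step 3: N mineralized = N pool * rate%/100 = 12097.8 * 3.6/100 = 435.5 kg/ha/yr

435.5


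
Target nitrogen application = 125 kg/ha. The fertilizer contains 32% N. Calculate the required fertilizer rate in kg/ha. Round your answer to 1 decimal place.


Step 1: Fertilizer rate = target N / (N content / 100)
Step 2: Rate = 125 / (32 / 100)
Step 3: Rate = 125 / 0.32
Step 4: Rate = 390.6 kg/ha

390.6


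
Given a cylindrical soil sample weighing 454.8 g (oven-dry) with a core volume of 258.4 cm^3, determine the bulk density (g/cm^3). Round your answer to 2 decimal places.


Step 1: Identify the formula: BD = dry mass / volume
Step 2: Substitute values: BD = 454.8 / 258.4
Step 3: BD = 1.76 g/cm^3

1.76


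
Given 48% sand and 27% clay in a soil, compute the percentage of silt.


Step 1: sand + silt + clay = 100%
Step 2: silt = 100 - sand - clay
Step 3: silt = 100 - 48 - 27
Step 4: silt = 25%

25


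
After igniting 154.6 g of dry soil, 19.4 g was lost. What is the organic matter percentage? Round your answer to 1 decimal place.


Step 1: OM% = 100 * LOI / sample mass
Step 2: OM = 100 * 19.4 / 154.6
Step 3: OM = 12.5%

12.5


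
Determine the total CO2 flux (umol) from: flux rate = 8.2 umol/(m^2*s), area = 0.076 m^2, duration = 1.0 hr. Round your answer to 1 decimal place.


Step 1: Convert time to seconds: 1.0 hr * 3600 = 3600.0 s
Step 2: Total = flux * area * time_s
Step 3: Total = 8.2 * 0.076 * 3600.0
Step 4: Total = 2243.5 umol

2243.5


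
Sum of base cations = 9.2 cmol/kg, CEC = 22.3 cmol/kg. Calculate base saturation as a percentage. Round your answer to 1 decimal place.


Step 1: BS = 100 * (sum of bases) / CEC
Step 2: BS = 100 * 9.2 / 22.3
Step 3: BS = 41.3%

41.3


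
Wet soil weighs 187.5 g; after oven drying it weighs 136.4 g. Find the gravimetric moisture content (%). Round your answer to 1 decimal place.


Step 1: Water mass = wet - dry = 187.5 - 136.4 = 51.1 g
Step 2: w = 100 * water mass / dry mass
Step 3: w = 100 * 51.1 / 136.4 = 37.5%

37.5


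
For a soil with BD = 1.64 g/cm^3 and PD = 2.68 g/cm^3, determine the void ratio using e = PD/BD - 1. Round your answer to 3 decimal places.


Step 1: e = PD / BD - 1
Step 2: e = 2.68 / 1.64 - 1
Step 3: e = 1.63415 - 1
Step 4: e = 0.634

0.634


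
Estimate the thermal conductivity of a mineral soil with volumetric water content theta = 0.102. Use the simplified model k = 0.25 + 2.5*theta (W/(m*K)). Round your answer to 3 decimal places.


Step 1: k = 0.25 + 2.5 * theta
Step 2: k = 0.25 + 2.5 * 0.102
Step 3: k = 0.25 + 0.255
Step 4: k = 0.505 W/(m*K)

0.505


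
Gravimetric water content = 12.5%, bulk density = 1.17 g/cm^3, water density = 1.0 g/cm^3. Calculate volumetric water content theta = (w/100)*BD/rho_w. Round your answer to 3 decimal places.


Step 1: theta = (w / 100) * BD / rho_w
Step 2: theta = (12.5 / 100) * 1.17 / 1.0
Step 3: theta = 0.125 * 1.17
Step 4: theta = 0.146

0.146


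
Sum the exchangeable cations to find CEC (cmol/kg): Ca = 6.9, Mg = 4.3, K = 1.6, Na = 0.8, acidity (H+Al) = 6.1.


Step 1: CEC = Ca + Mg + K + Na + (H+Al)
Step 2: CEC = 6.9 + 4.3 + 1.6 + 0.8 + 6.1
Step 3: CEC = 19.7 cmol/kg

19.7


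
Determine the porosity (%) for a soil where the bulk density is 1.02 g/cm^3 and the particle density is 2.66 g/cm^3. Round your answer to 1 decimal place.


Step 1: Formula: n = 100 * (1 - BD / PD)
Step 2: n = 100 * (1 - 1.02 / 2.66)
Step 3: n = 100 * (1 - 0.38346)
Step 4: n = 61.7%

61.7


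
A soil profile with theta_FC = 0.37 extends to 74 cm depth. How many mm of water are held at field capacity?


Step 1: Water (mm) = theta_FC * depth (cm) * 10
Step 2: Water = 0.37 * 74 * 10
Step 3: Water = 273.8 mm

273.8


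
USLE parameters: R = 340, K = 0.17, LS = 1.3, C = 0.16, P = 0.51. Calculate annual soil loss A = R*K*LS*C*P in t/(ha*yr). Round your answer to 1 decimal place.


Step 1: A = R * K * LS * C * P
Step 2: R * K = 340 * 0.17 = 57.8
Step 3: (R*K) * LS = 57.8 * 1.3 = 75.14
Step 4: * C * P = 75.14 * 0.16 * 0.51 = 6.1
Step 5: A = 6.1 t/(ha*yr)

6.1


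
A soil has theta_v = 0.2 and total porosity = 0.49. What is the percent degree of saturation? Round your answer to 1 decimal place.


Step 1: S = 100 * theta_v / n
Step 2: S = 100 * 0.2 / 0.49
Step 3: S = 40.8%

40.8


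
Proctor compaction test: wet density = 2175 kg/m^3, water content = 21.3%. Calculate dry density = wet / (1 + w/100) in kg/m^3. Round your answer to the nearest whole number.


Step 1: Dry density = wet density / (1 + w/100)
Step 2: Dry density = 2175 / (1 + 21.3/100)
Step 3: Dry density = 2175 / 1.213
Step 4: Dry density = 1793 kg/m^3

1793


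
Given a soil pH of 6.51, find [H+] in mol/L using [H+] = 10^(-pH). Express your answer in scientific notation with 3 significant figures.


Step 1: [H+] = 10^(-pH)
Step 2: [H+] = 10^(-6.51)
Step 3: [H+] = 3.09e-07 mol/L

3.09e-07


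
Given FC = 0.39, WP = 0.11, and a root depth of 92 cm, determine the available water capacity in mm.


Step 1: Available water = (FC - WP) * depth * 10
Step 2: AW = (0.39 - 0.11) * 92 * 10
Step 3: AW = 0.28 * 92 * 10
Step 4: AW = 257.6 mm

257.6


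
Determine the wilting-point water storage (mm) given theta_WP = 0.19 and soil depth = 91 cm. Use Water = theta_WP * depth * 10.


Step 1: Water (mm) = theta_WP * depth * 10
Step 2: Water = 0.19 * 91 * 10
Step 3: Water = 172.9 mm

172.9


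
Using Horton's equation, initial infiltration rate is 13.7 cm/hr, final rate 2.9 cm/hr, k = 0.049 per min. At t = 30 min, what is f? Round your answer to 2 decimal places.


Step 1: f = fc + (f0 - fc) * exp(-k * t)
Step 2: exp(-0.049 * 30) = 0.229925
Step 3: f = 2.9 + (13.7 - 2.9) * 0.229925
Step 4: f = 2.9 + 10.8 * 0.229925
Step 5: f = 5.38 cm/hr

5.38


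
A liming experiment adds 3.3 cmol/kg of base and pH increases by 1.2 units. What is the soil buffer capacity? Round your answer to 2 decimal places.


Step 1: BC = change in base / change in pH
Step 2: BC = 3.3 / 1.2
Step 3: BC = 2.75 cmol/(kg*pH unit)

2.75


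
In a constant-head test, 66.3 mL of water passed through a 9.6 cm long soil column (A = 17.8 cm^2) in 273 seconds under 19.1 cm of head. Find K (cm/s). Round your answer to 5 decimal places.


Step 1: K = Q * L / (A * t * h)
Step 2: Numerator = 66.3 * 9.6 = 636.48
Step 3: Denominator = 17.8 * 273 * 19.1 = 92814.54
Step 4: K = 636.48 / 92814.54 = 0.00686 cm/s

0.00686


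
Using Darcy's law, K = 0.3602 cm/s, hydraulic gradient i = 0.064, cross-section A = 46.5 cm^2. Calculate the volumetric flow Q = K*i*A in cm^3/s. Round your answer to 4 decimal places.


Step 1: Apply Darcy's law: Q = K * i * A
Step 2: Q = 0.3602 * 0.064 * 46.5
Step 3: Q = 1.072 cm^3/s

1.072


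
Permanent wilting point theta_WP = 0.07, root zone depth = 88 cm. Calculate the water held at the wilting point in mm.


Step 1: Water (mm) = theta_WP * depth * 10
Step 2: Water = 0.07 * 88 * 10
Step 3: Water = 61.6 mm

61.6


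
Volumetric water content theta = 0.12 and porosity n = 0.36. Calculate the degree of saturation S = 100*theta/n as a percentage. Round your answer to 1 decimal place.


Step 1: S = 100 * theta_v / n
Step 2: S = 100 * 0.12 / 0.36
Step 3: S = 33.3%

33.3


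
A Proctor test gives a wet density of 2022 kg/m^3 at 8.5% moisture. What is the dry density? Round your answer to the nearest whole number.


Step 1: Dry density = wet density / (1 + w/100)
Step 2: Dry density = 2022 / (1 + 8.5/100)
Step 3: Dry density = 2022 / 1.085
Step 4: Dry density = 1864 kg/m^3

1864


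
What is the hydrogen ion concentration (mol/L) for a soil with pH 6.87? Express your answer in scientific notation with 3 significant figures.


Step 1: [H+] = 10^(-pH)
Step 2: [H+] = 10^(-6.87)
Step 3: [H+] = 1.35e-07 mol/L

1.35e-07


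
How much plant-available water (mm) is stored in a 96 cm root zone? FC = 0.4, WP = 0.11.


Step 1: Available water = (FC - WP) * depth * 10
Step 2: AW = (0.4 - 0.11) * 96 * 10
Step 3: AW = 0.29 * 96 * 10
Step 4: AW = 278.4 mm

278.4


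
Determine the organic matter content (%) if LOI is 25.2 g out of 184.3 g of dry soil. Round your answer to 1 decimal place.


Step 1: OM% = 100 * LOI / sample mass
Step 2: OM = 100 * 25.2 / 184.3
Step 3: OM = 13.7%

13.7


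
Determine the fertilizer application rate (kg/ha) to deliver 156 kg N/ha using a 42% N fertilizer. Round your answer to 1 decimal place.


Step 1: Fertilizer rate = target N / (N content / 100)
Step 2: Rate = 156 / (42 / 100)
Step 3: Rate = 156 / 0.42
Step 4: Rate = 371.4 kg/ha

371.4


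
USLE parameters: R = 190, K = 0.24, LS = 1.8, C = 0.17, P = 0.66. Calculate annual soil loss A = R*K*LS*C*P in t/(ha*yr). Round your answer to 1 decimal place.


Step 1: A = R * K * LS * C * P
Step 2: R * K = 190 * 0.24 = 45.6
Step 3: (R*K) * LS = 45.6 * 1.8 = 82.08
Step 4: * C * P = 82.08 * 0.17 * 0.66 = 9.2
Step 5: A = 9.2 t/(ha*yr)

9.2


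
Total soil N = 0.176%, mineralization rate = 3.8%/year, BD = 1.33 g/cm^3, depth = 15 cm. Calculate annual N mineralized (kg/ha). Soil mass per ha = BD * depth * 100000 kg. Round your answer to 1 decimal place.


Step 1: Soil mass per ha = BD * depth * 100000 = 1.33 * 15 * 100000 = 1995000 kg
Step 2: Total N pool = soil mass * N%/100 = 1995000 * 0.176/100 = 3511.2 kg/ha
Step 3: N mineralized = N pool * rate%/100 = 3511.2 * 3.8/100 = 133.4 kg/ha/yr

133.4


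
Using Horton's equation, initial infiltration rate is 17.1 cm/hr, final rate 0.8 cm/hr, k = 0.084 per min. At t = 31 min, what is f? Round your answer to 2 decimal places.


Step 1: f = fc + (f0 - fc) * exp(-k * t)
Step 2: exp(-0.084 * 31) = 0.073977
Step 3: f = 0.8 + (17.1 - 0.8) * 0.073977
Step 4: f = 0.8 + 16.3 * 0.073977
Step 5: f = 2.01 cm/hr

2.01


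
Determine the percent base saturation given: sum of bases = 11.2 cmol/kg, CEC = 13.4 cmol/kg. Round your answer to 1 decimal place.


Step 1: BS = 100 * (sum of bases) / CEC
Step 2: BS = 100 * 11.2 / 13.4
Step 3: BS = 83.6%

83.6


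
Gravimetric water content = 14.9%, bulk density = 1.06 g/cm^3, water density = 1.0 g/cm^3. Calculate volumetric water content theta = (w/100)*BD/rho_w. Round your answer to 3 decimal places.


Step 1: theta = (w / 100) * BD / rho_w
Step 2: theta = (14.9 / 100) * 1.06 / 1.0
Step 3: theta = 0.149 * 1.06
Step 4: theta = 0.158

0.158


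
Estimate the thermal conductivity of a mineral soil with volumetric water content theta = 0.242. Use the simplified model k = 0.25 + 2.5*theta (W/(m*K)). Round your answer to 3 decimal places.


Step 1: k = 0.25 + 2.5 * theta
Step 2: k = 0.25 + 2.5 * 0.242
Step 3: k = 0.25 + 0.605
Step 4: k = 0.855 W/(m*K)

0.855


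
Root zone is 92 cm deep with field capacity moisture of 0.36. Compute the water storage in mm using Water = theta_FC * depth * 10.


Step 1: Water (mm) = theta_FC * depth (cm) * 10
Step 2: Water = 0.36 * 92 * 10
Step 3: Water = 331.2 mm

331.2


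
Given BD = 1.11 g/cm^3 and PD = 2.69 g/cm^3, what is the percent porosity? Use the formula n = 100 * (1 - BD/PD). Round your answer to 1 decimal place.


Step 1: Formula: n = 100 * (1 - BD / PD)
Step 2: n = 100 * (1 - 1.11 / 2.69)
Step 3: n = 100 * (1 - 0.41264)
Step 4: n = 58.7%

58.7


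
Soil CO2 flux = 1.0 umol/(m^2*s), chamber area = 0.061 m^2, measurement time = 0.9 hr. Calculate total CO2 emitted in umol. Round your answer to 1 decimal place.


Step 1: Convert time to seconds: 0.9 hr * 3600 = 3240.0 s
Step 2: Total = flux * area * time_s
Step 3: Total = 1.0 * 0.061 * 3240.0
Step 4: Total = 197.6 umol

197.6


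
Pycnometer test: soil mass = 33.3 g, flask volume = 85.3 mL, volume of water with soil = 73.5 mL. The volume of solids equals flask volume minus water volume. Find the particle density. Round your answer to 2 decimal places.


Step 1: Volume of solids = flask volume - water volume with soil
Step 2: V_solids = 85.3 - 73.5 = 11.8 mL
Step 3: Particle density = mass / V_solids = 33.3 / 11.8 = 2.82 g/cm^3

2.82


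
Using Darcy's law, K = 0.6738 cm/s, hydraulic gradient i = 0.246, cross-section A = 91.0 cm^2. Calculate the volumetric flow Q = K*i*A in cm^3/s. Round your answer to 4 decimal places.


Step 1: Apply Darcy's law: Q = K * i * A
Step 2: Q = 0.6738 * 0.246 * 91.0
Step 3: Q = 15.0837 cm^3/s

15.0837


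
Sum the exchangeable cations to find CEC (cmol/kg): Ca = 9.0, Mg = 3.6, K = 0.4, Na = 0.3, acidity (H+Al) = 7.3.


Step 1: CEC = Ca + Mg + K + Na + (H+Al)
Step 2: CEC = 9.0 + 3.6 + 0.4 + 0.3 + 7.3
Step 3: CEC = 20.6 cmol/kg

20.6


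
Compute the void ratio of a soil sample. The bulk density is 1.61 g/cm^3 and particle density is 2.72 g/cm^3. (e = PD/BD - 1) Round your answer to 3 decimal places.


Step 1: e = PD / BD - 1
Step 2: e = 2.72 / 1.61 - 1
Step 3: e = 1.68944 - 1
Step 4: e = 0.689

0.689


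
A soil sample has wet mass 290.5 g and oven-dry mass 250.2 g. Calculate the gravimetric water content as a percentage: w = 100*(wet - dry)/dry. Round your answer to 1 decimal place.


Step 1: Water mass = wet - dry = 290.5 - 250.2 = 40.3 g
Step 2: w = 100 * water mass / dry mass
Step 3: w = 100 * 40.3 / 250.2 = 16.1%

16.1


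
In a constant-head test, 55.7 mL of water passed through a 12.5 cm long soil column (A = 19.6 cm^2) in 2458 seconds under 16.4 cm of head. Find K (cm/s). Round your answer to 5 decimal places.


Step 1: K = Q * L / (A * t * h)
Step 2: Numerator = 55.7 * 12.5 = 696.25
Step 3: Denominator = 19.6 * 2458 * 16.4 = 790099.52
Step 4: K = 696.25 / 790099.52 = 0.00088 cm/s

0.00088


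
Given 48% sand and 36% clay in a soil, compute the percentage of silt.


Step 1: sand + silt + clay = 100%
Step 2: silt = 100 - sand - clay
Step 3: silt = 100 - 48 - 36
Step 4: silt = 16%

16


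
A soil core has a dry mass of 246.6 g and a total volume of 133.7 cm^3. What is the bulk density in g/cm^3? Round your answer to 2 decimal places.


Step 1: Identify the formula: BD = dry mass / volume
Step 2: Substitute values: BD = 246.6 / 133.7
Step 3: BD = 1.84 g/cm^3

1.84


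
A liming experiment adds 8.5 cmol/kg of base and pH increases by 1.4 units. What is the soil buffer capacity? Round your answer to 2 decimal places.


Step 1: BC = change in base / change in pH
Step 2: BC = 8.5 / 1.4
Step 3: BC = 6.07 cmol/(kg*pH unit)

6.07


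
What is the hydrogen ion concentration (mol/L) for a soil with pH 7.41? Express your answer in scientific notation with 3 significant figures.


Step 1: [H+] = 10^(-pH)
Step 2: [H+] = 10^(-7.41)
Step 3: [H+] = 3.89e-08 mol/L

3.89e-08


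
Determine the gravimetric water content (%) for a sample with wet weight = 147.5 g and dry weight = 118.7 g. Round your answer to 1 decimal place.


Step 1: Water mass = wet - dry = 147.5 - 118.7 = 28.8 g
Step 2: w = 100 * water mass / dry mass
Step 3: w = 100 * 28.8 / 118.7 = 24.3%

24.3


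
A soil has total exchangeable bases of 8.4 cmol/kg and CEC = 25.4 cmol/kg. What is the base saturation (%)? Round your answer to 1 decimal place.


Step 1: BS = 100 * (sum of bases) / CEC
Step 2: BS = 100 * 8.4 / 25.4
Step 3: BS = 33.1%

33.1


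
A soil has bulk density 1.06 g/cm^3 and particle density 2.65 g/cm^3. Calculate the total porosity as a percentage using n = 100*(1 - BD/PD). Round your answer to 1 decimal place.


Step 1: Formula: n = 100 * (1 - BD / PD)
Step 2: n = 100 * (1 - 1.06 / 2.65)
Step 3: n = 100 * (1 - 0.4)
Step 4: n = 60.0%

60.0


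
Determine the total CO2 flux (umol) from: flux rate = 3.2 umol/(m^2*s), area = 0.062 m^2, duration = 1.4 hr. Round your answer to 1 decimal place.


Step 1: Convert time to seconds: 1.4 hr * 3600 = 5040.0 s
Step 2: Total = flux * area * time_s
Step 3: Total = 3.2 * 0.062 * 5040.0
Step 4: Total = 999.9 umol

999.9


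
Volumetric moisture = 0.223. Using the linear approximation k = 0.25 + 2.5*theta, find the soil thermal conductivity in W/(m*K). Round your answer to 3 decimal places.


Step 1: k = 0.25 + 2.5 * theta
Step 2: k = 0.25 + 2.5 * 0.223
Step 3: k = 0.25 + 0.558
Step 4: k = 0.808 W/(m*K)

0.808


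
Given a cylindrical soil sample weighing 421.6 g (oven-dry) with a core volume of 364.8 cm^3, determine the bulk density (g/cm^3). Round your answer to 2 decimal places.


Step 1: Identify the formula: BD = dry mass / volume
Step 2: Substitute values: BD = 421.6 / 364.8
Step 3: BD = 1.16 g/cm^3

1.16


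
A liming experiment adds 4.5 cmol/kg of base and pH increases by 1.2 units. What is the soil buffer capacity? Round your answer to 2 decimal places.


Step 1: BC = change in base / change in pH
Step 2: BC = 4.5 / 1.2
Step 3: BC = 3.75 cmol/(kg*pH unit)

3.75


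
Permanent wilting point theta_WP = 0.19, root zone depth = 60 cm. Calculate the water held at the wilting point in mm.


Step 1: Water (mm) = theta_WP * depth * 10
Step 2: Water = 0.19 * 60 * 10
Step 3: Water = 114.0 mm

114.0


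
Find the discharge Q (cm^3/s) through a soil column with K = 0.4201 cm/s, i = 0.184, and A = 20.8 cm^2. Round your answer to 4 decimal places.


Step 1: Apply Darcy's law: Q = K * i * A
Step 2: Q = 0.4201 * 0.184 * 20.8
Step 3: Q = 1.6078 cm^3/s

1.6078


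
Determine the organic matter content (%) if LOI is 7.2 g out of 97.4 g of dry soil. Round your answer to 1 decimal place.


Step 1: OM% = 100 * LOI / sample mass
Step 2: OM = 100 * 7.2 / 97.4
Step 3: OM = 7.4%

7.4


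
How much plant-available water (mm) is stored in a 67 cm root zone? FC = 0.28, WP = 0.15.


Step 1: Available water = (FC - WP) * depth * 10
Step 2: AW = (0.28 - 0.15) * 67 * 10
Step 3: AW = 0.13 * 67 * 10
Step 4: AW = 87.1 mm

87.1


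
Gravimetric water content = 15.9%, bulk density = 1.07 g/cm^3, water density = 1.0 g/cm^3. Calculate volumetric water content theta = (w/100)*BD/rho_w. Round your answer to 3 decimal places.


Step 1: theta = (w / 100) * BD / rho_w
Step 2: theta = (15.9 / 100) * 1.07 / 1.0
Step 3: theta = 0.159 * 1.07
Step 4: theta = 0.17

0.17


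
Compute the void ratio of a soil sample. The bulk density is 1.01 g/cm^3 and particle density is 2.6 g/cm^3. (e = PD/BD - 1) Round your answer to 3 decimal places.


Step 1: e = PD / BD - 1
Step 2: e = 2.6 / 1.01 - 1
Step 3: e = 2.57426 - 1
Step 4: e = 1.574

1.574


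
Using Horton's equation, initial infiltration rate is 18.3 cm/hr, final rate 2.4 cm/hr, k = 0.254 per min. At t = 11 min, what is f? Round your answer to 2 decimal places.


Step 1: f = fc + (f0 - fc) * exp(-k * t)
Step 2: exp(-0.254 * 11) = 0.061176
Step 3: f = 2.4 + (18.3 - 2.4) * 0.061176
Step 4: f = 2.4 + 15.9 * 0.061176
Step 5: f = 3.37 cm/hr

3.37


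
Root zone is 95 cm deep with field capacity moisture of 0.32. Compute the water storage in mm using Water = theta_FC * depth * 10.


Step 1: Water (mm) = theta_FC * depth (cm) * 10
Step 2: Water = 0.32 * 95 * 10
Step 3: Water = 304.0 mm

304.0


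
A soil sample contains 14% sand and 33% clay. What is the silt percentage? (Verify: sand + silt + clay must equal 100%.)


Step 1: sand + silt + clay = 100%
Step 2: silt = 100 - sand - clay
Step 3: silt = 100 - 14 - 33
Step 4: silt = 53%

53


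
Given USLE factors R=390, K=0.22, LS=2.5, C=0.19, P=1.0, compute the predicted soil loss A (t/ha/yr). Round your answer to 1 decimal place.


Step 1: A = R * K * LS * C * P
Step 2: R * K = 390 * 0.22 = 85.8
Step 3: (R*K) * LS = 85.8 * 2.5 = 214.5
Step 4: * C * P = 214.5 * 0.19 * 1.0 = 40.8
Step 5: A = 40.8 t/(ha*yr)

40.8


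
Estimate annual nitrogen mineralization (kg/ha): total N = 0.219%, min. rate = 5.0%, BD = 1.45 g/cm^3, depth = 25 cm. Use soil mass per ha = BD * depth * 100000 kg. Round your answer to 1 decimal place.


Step 1: Soil mass per ha = BD * depth * 100000 = 1.45 * 25 * 100000 = 3625000 kg
Step 2: Total N pool = soil mass * N%/100 = 3625000 * 0.219/100 = 7938.75 kg/ha
Step 3: N mineralized = N pool * rate%/100 = 7938.75 * 5.0/100 = 396.9 kg/ha/yr

396.9


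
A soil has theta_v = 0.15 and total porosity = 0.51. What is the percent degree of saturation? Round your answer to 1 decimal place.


Step 1: S = 100 * theta_v / n
Step 2: S = 100 * 0.15 / 0.51
Step 3: S = 29.4%

29.4


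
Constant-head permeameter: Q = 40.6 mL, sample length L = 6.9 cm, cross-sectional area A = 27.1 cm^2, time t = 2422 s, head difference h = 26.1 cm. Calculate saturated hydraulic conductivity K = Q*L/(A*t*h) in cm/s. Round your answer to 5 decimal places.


Step 1: K = Q * L / (A * t * h)
Step 2: Numerator = 40.6 * 6.9 = 280.14
Step 3: Denominator = 27.1 * 2422 * 26.1 = 1713104.82
Step 4: K = 280.14 / 1713104.82 = 0.00016 cm/s

0.00016


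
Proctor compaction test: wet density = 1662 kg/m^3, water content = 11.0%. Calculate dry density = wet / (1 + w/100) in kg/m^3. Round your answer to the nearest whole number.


Step 1: Dry density = wet density / (1 + w/100)
Step 2: Dry density = 1662 / (1 + 11.0/100)
Step 3: Dry density = 1662 / 1.11
Step 4: Dry density = 1497 kg/m^3

1497


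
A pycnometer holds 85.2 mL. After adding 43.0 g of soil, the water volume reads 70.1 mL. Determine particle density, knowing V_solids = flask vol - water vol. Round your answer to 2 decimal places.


Step 1: Volume of solids = flask volume - water volume with soil
Step 2: V_solids = 85.2 - 70.1 = 15.1 mL
Step 3: Particle density = mass / V_solids = 43.0 / 15.1 = 2.85 g/cm^3

2.85


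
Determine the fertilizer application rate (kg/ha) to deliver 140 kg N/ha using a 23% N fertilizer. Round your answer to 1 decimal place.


Step 1: Fertilizer rate = target N / (N content / 100)
Step 2: Rate = 140 / (23 / 100)
Step 3: Rate = 140 / 0.23
Step 4: Rate = 608.7 kg/ha

608.7


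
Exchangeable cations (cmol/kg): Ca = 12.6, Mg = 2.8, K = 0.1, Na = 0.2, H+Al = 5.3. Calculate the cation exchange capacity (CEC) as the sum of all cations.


Step 1: CEC = Ca + Mg + K + Na + (H+Al)
Step 2: CEC = 12.6 + 2.8 + 0.1 + 0.2 + 5.3
Step 3: CEC = 21.0 cmol/kg

21.0


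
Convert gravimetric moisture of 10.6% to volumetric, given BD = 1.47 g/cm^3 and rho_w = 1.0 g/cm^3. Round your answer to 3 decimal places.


Step 1: theta = (w / 100) * BD / rho_w
Step 2: theta = (10.6 / 100) * 1.47 / 1.0
Step 3: theta = 0.106 * 1.47
Step 4: theta = 0.156

0.156


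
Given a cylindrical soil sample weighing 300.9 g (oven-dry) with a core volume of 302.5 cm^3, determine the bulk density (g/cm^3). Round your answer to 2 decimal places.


Step 1: Identify the formula: BD = dry mass / volume
Step 2: Substitute values: BD = 300.9 / 302.5
Step 3: BD = 0.99 g/cm^3

0.99


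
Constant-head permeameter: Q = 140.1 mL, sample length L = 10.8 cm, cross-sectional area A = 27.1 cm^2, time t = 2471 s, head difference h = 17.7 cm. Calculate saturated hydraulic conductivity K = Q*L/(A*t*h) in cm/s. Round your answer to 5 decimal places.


Step 1: K = Q * L / (A * t * h)
Step 2: Numerator = 140.1 * 10.8 = 1513.08
Step 3: Denominator = 27.1 * 2471 * 17.7 = 1185264.57
Step 4: K = 1513.08 / 1185264.57 = 0.00128 cm/s

0.00128


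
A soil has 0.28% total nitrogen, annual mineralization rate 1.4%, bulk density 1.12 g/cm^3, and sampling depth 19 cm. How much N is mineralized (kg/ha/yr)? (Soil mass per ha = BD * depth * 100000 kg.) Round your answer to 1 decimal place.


Step 1: Soil mass per ha = BD * depth * 100000 = 1.12 * 19 * 100000 = 2128000 kg
Step 2: Total N pool = soil mass * N%/100 = 2128000 * 0.28/100 = 5958.4 kg/ha
Step 3: N mineralized = N pool * rate%/100 = 5958.4 * 1.4/100 = 83.4 kg/ha/yr

83.4


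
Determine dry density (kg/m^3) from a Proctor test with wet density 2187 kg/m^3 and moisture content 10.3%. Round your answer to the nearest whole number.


Step 1: Dry density = wet density / (1 + w/100)
Step 2: Dry density = 2187 / (1 + 10.3/100)
Step 3: Dry density = 2187 / 1.103
Step 4: Dry density = 1983 kg/m^3

1983
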